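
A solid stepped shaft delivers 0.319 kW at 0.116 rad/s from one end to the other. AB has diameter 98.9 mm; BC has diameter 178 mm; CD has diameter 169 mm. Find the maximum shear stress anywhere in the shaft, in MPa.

14.5 MPa

ω = 0.116 rad/s, so T = P/ω = 0.319×10³ / 0.1160 = 2750 N·m.
Under the same torque, τ_max = 16T/(πd³) is largest where d is smallest — segment AB (d = 98.9 mm).
τ_max = 16·2750/(π·(0.0989)³) = 1.448×10^7 Pa.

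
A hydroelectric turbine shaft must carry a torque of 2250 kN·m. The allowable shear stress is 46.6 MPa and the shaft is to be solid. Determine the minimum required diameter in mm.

627 mm

For a solid shaft τ_max = 16T/(πd³), so d = (16T/(π τ_allow))^(1/3) = (16·2.250e6/(π·4.66×10^7))^(1/3) = 0.6265 m.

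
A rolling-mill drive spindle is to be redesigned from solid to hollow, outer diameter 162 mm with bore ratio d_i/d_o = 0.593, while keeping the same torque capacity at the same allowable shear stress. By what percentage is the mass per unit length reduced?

29.2 %

Equal τ_max and T ⇒ the solid shaft needs d_s³ = d_o³(1−k⁴), so d_s = 162·(1−0.593⁴)^(1/3) = 155.0 mm.
Area ratio A_h/A_s = d_o²(1−k²)/d_s² = (1−k²)/(1−k⁴)^(2/3) = 0.7080.
Mass saving = 1 − 0.7080 = 29.2 %.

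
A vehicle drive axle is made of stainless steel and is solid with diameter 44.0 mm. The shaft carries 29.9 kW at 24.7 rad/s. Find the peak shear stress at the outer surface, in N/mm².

ω = 24.7 rad/s, so T = P/ω = 29.9×10³ / 24.70 = 1211 N·m.
J = πd⁴/32 = π(0.0440)⁴/32 = 3.680×10^-7 m⁴.
τ_max = T·r/J = 1211 × 0.0220 / 3.680×10^-7 = 7.237×10^7 Pa.

72.4 N/mm²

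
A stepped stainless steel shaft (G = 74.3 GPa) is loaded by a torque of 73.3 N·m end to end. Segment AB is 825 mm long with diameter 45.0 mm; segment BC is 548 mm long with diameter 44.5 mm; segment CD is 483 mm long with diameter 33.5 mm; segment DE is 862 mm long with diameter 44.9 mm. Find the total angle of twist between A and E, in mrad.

9.41 mrad

J_AB = π(0.0450)⁴/32 = 4.03×10^-7 m⁴; J_BC = π(0.0445)⁴/32 = 3.85×10^-7 m⁴; J_CD = π(0.0335)⁴/32 = 1.24×10^-7 m⁴; J_DE = π(0.0449)⁴/32 = 3.99×10^-7 m⁴.
θ = (T/G)·Σ L_i/J_i = (73.30/74.3×10⁹)·(0.825/4.03×10^-7 + 0.548/3.85×10^-7 + 0.483/1.24×10^-7 + 0.862/3.99×10^-7) = 9.411×10^-3 rad.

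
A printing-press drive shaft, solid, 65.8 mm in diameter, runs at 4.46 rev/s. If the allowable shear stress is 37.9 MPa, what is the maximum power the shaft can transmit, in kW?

J = πd⁴/32 = π(0.0658)⁴/32 = 1.840×10^-6 m⁴.
T_max = τ_allow·J/r = 3.79×10^7 × 1.840×10^-6 / 0.0329 = 2120 N·m.
ω = 2π·4.46 = 28.02 rad/s, so P_max = T_max·ω = 5.941×10^4 W.

59.4 kW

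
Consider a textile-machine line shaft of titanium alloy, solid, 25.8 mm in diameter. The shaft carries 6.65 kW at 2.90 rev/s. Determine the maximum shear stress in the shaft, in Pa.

1.08e8 Pa

ω = 2π·2.90 = 18.22 rad/s, so T = P/ω = 6.65×10³ / 18.22 = 365.0 N·m.
J = πd⁴/32 = π(0.0258)⁴/32 = 4.350×10^-8 m⁴.
τ_max = T·r/J = 365.0 × 0.0129 / 4.350×10^-8 = 1.082×10^8 Pa.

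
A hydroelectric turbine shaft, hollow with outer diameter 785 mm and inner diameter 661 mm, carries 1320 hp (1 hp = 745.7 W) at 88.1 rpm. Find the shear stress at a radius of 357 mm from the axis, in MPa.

2.05 MPa

ω = 2π·88.1/60 = 9.226 rad/s, so T = P/ω = 1320×745.7 / 9.226 = 106700 N·m.
J = π(d_o⁴ − d_i⁴)/32 = π(0.785⁴ − 0.661⁴)/32 = 0.01854 m⁴.
Shear stress varies linearly with radius: τ = T·r/J = 106700 × 0.357 / 0.01854 = 2.055×10^6 Pa.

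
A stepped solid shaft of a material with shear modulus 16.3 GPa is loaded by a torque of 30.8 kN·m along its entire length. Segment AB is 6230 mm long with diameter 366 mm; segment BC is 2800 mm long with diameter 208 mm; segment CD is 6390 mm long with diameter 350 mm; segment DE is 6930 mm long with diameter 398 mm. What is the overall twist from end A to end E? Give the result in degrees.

2.81°

J_AB = π(0.366)⁴/32 = 1.76×10^-3 m⁴; J_BC = π(0.208)⁴/32 = 1.84×10^-4 m⁴; J_CD = π(0.350)⁴/32 = 1.47×10^-3 m⁴; J_DE = π(0.398)⁴/32 = 2.46×10^-3 m⁴.
θ = (T/G)·Σ L_i/J_i = (30800/16.3×10⁹)·(6.23/1.76×10^-3 + 2.80/1.84×10^-4 + 6.39/1.47×10^-3 + 6.93/2.46×10^-3) = 0.04899 rad.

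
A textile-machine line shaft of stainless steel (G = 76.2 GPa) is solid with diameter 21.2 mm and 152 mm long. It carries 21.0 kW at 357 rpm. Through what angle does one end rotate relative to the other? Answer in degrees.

3.24°

ω = 2π·357/60 = 37.38 rad/s, so T = P/ω = 21.0×10³ / 37.38 = 561.7 N·m.
J = πd⁴/32 = π(0.0212)⁴/32 = 1.983×10^-8 m⁴.
θ = T·L/(G·J) = 561.7 × 0.152 / (76.2×10⁹ × 1.983×10^-8) = 0.05650 rad.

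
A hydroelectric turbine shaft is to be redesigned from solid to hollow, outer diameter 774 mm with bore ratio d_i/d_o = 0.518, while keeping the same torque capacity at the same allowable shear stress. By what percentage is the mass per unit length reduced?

23.1 %

Equal τ_max and T ⇒ the solid shaft needs d_s³ = d_o³(1−k⁴), so d_s = 774·(1−0.518⁴)^(1/3) = 755.0 mm.
Area ratio A_h/A_s = d_o²(1−k²)/d_s² = (1−k²)/(1−k⁴)^(2/3) = 0.7690.
Mass saving = 1 − 0.7690 = 23.1 %.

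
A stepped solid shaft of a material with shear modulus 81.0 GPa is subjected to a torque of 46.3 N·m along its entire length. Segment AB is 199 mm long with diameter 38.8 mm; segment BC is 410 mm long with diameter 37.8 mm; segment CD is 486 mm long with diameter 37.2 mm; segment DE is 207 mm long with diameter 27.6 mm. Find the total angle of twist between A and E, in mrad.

5.24 mrad

J_AB = π(0.0388)⁴/32 = 2.22×10^-7 m⁴; J_BC = π(0.0378)⁴/32 = 2.00×10^-7 m⁴; J_CD = π(0.0372)⁴/32 = 1.88×10^-7 m⁴; J_DE = π(0.0276)⁴/32 = 5.70×10^-8 m⁴.
θ = (T/G)·Σ L_i/J_i = (46.30/81.0×10⁹)·(0.199/2.22×10^-7 + 0.410/2.00×10^-7 + 0.486/1.88×10^-7 + 0.207/5.70×10^-8) = 5.235×10^-3 rad.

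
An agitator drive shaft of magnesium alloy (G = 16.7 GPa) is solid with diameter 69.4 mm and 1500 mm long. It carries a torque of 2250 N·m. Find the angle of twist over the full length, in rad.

0.0887 rad

J = πd⁴/32 = π(0.0694)⁴/32 = 2.277×10^-6 m⁴.
θ = T·L/(G·J) = 2250 × 1.50 / (16.7×10⁹ × 2.277×10^-6) = 0.08874 rad.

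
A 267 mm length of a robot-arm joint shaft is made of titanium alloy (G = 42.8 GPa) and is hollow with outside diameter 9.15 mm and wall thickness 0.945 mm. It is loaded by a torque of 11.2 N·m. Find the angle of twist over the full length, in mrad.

J = π(d_o⁴ − d_i⁴)/32 = π(0.00915⁴ − 0.00726⁴)/32 = 4.154×10^-10 m⁴.
θ = T·L/(G·J) = 11.20 × 0.267 / (42.8×10⁹ × 4.154×10^-10) = 0.1682 rad.

168 mrad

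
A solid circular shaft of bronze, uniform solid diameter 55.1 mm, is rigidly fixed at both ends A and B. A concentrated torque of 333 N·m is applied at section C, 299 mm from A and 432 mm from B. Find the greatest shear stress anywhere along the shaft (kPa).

With uniform GJ and both ends fixed, compatibility θ_AC = θ_CB gives T_A·a = T_B·b, together with T_A + T_B = T₀.
T_A = T₀·b/(a+b) = 333.0·432/731.0 = 196.8 N·m; T_B = 136.2 N·m.
τ in each portion: τ_AC = 5.99×10^6 Pa, τ_CB = 4.15×10^6 Pa; maximum is in AC.
τ_max = T_AC·r/J = 196.8·0.0276/9.05×10^-7 = 5.991×10^6 Pa.

5990 kPa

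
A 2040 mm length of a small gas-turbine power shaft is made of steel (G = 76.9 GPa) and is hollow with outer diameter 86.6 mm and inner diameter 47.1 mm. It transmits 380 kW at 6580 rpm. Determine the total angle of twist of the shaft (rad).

ω = 2π·6580/60 = 689.1 rad/s, so T = P/ω = 380×10³ / 689.1 = 551.5 N·m.
J = π(d_o⁴ − d_i⁴)/32 = π(0.0866⁴ − 0.0471⁴)/32 = 5.039×10^-6 m⁴.
θ = T·L/(G·J) = 551.5 × 2.04 / (76.9×10⁹ × 5.039×10^-6) = 2.904×10^-3 rad.

0.00290 rad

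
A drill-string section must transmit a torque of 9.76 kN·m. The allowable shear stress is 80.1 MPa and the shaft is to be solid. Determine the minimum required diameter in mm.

85.3 mm

For a solid shaft τ_max = 16T/(πd³), so d = (16T/(π τ_allow))^(1/3) = (16·9760/(π·8.01×10^7))^(1/3) = 0.08530 m.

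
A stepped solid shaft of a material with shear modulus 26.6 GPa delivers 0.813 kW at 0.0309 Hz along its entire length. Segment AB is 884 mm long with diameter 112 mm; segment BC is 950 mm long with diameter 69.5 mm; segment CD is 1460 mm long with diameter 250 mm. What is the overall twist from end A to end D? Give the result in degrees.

4.29°

ω = 2π·0.0309 = 0.1942 rad/s, so T = P/ω = 0.813×10³ / 0.1942 = 4187 N·m.
J_AB = π(0.112)⁴/32 = 1.54×10^-5 m⁴; J_BC = π(0.0695)⁴/32 = 2.29×10^-6 m⁴; J_CD = π(0.250)⁴/32 = 3.83×10^-4 m⁴.
θ = (T/G)·Σ L_i/J_i = (4187/26.6×10⁹)·(0.884/1.54×10^-5 + 0.950/2.29×10^-6 + 1.46/3.83×10^-4) = 0.07490 rad.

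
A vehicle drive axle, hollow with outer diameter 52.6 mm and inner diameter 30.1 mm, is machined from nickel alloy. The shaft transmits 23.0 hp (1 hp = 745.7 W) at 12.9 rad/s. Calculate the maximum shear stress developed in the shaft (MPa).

52.1 MPa

ω = 12.9 rad/s, so T = P/ω = 23.0×745.7 / 12.90 = 1330 N·m.
J = π(d_o⁴ − d_i⁴)/32 = π(0.0526⁴ − 0.0301⁴)/32 = 6.709×10^-7 m⁴.
τ_max = T·r/J = 1330 × 0.0263 / 6.709×10^-7 = 5.212×10^7 Pa.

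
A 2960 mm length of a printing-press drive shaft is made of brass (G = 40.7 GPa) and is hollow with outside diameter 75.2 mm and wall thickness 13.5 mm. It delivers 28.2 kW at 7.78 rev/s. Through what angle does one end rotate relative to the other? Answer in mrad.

ω = 2π·7.78 = 48.88 rad/s, so T = P/ω = 28.2×10³ / 48.88 = 576.9 N·m.
J = π(d_o⁴ − d_i⁴)/32 = π(0.0752⁴ − 0.0482⁴)/32 = 2.610×10^-6 m⁴.
θ = T·L/(G·J) = 576.9 × 2.96 / (40.7×10⁹ × 2.610×10^-6) = 0.01608 rad.

16.1 mrad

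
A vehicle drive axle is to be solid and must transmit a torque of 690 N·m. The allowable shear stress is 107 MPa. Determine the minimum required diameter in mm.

For a solid shaft τ_max = 16T/(πd³), so d = (16T/(π τ_allow))^(1/3) = (16·690.0/(π·1.07×10^8))^(1/3) = 0.03202 m.

32.0 mm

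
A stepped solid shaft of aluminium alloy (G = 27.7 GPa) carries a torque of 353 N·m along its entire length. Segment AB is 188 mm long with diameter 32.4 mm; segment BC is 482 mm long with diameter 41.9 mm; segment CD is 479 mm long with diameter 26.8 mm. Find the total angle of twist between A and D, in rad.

J_AB = π(0.0324)⁴/32 = 1.08×10^-7 m⁴; J_BC = π(0.0419)⁴/32 = 3.03×10^-7 m⁴; J_CD = π(0.0268)⁴/32 = 5.06×10^-8 m⁴.
θ = (T/G)·Σ L_i/J_i = (353.0/27.7×10⁹)·(0.188/1.08×10^-7 + 0.482/3.03×10^-7 + 0.479/5.06×10^-8) = 0.1630 rad.

0.163 rad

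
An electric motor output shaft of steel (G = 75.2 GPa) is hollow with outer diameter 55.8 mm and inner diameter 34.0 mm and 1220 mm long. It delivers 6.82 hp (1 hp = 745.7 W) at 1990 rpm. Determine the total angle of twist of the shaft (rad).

ω = 2π·1990/60 = 208.4 rad/s, so T = P/ω = 6.82×745.7 / 208.4 = 24.40 N·m.
J = π(d_o⁴ − d_i⁴)/32 = π(0.0558⁴ − 0.0340⁴)/32 = 8.206×10^-7 m⁴.
θ = T·L/(G·J) = 24.40 × 1.22 / (75.2×10⁹ × 8.206×10^-7) = 4.825×10^-4 rad.

4.82e-4 rad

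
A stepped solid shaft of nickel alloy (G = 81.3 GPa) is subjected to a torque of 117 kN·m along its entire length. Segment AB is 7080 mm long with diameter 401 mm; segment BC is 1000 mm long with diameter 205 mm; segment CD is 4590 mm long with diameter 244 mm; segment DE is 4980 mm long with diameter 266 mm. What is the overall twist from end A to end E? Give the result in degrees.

2.63°

J_AB = π(0.401)⁴/32 = 2.54×10^-3 m⁴; J_BC = π(0.205)⁴/32 = 1.73×10^-4 m⁴; J_CD = π(0.244)⁴/32 = 3.48×10^-4 m⁴; J_DE = π(0.266)⁴/32 = 4.92×10^-4 m⁴.
θ = (T/G)·Σ L_i/J_i = (117000/81.3×10⁹)·(7.08/2.54×10^-3 + 1.00/1.73×10^-4 + 4.59/3.48×10^-4 + 4.98/4.92×10^-4) = 0.04588 rad.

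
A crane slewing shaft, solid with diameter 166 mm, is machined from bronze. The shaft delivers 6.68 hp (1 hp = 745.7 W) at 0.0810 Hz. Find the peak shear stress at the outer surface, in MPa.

10.9 MPa

ω = 2π·0.0810 = 0.5089 rad/s, so T = P/ω = 6.68×745.7 / 0.5089 = 9788 N·m.
J = πd⁴/32 = π(0.166)⁴/32 = 7.455×10^-5 m⁴.
τ_max = T·r/J = 9788 × 0.0830 / 7.455×10^-5 = 1.090×10^7 Pa.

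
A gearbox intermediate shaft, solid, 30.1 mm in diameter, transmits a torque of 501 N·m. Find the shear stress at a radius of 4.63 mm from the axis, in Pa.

2.88e7 Pa

J = πd⁴/32 = π(0.0301)⁴/32 = 8.059×10^-8 m⁴.
Shear stress varies linearly with radius: τ = T·r/J = 501.0 × 0.00463 / 8.059×10^-8 = 2.878×10^7 Pa.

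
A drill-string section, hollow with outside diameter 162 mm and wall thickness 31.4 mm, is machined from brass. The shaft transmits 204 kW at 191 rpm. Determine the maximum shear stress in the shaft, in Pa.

1.42e7 Pa

ω = 2π·191/60 = 20.00 rad/s, so T = P/ω = 204×10³ / 20.00 = 10200 N·m.
J = π(d_o⁴ − d_i⁴)/32 = π(0.162⁴ − 0.0992⁴)/32 = 5.811×10^-5 m⁴.
τ_max = T·r/J = 10200 × 0.0810 / 5.811×10^-5 = 1.422×10^7 Pa.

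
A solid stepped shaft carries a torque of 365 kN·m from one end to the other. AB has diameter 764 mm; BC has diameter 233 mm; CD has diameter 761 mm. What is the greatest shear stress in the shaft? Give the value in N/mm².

Under the same torque, τ_max = 16T/(πd³) is largest where d is smallest — segment BC (d = 233 mm).
τ_max = 16·365000/(π·(0.233)³) = 1.470×10^8 Pa.

147 N/mm²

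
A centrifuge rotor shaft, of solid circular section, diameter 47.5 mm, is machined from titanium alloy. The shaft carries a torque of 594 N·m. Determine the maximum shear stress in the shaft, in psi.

J = πd⁴/32 = π(0.0475)⁴/32 = 4.998×10^-7 m⁴.
τ_max = T·r/J = 594.0 × 0.0238 / 4.998×10^-7 = 2.823×10^7 Pa.

4090 psi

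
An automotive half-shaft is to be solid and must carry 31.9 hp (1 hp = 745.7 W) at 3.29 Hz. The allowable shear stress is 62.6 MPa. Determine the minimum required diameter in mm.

45.4 mm

ω = 2π·3.29 = 20.67 rad/s, so T = P/ω = 31.9×745.7 / 20.67 = 1151 N·m.
For a solid shaft τ_max = 16T/(πd³), so d = (16T/(π τ_allow))^(1/3) = (16·1151/(π·6.26×10^7))^(1/3) = 0.04541 m.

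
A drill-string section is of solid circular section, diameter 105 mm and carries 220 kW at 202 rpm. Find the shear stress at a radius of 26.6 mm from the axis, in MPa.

ω = 2π·202/60 = 21.15 rad/s, so T = P/ω = 220×10³ / 21.15 = 10400 N·m.
J = πd⁴/32 = π(0.105)⁴/32 = 1.193×10^-5 m⁴.
Shear stress varies linearly with radius: τ = T·r/J = 10400 × 0.0266 / 1.193×10^-5 = 2.318×10^7 Pa.

23.2 MPa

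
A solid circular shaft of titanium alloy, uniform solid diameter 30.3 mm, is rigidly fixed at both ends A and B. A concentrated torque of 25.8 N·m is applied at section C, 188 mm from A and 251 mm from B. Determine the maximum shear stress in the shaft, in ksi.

With uniform GJ and both ends fixed, compatibility θ_AC = θ_CB gives T_A·a = T_B·b, together with T_A + T_B = T₀.
T_A = T₀·b/(a+b) = 25.80·251/439.0 = 14.75 N·m; T_B = 11.05 N·m.
τ in each portion: τ_AC = 2.70×10^6 Pa, τ_CB = 2.02×10^6 Pa; maximum is in AC.
τ_max = T_AC·r/J = 14.75·0.0152/8.28×10^-8 = 2.701×10^6 Pa.

0.392 ksi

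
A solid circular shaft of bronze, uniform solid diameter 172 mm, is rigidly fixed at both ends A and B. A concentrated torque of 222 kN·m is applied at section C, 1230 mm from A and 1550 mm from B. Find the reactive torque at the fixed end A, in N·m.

124000 N·m

With uniform GJ and both ends fixed, compatibility θ_AC = θ_CB gives T_A·a = T_B·b, together with T_A + T_B = T₀.
T_A = T₀·b/(a+b) = 222000·1550/2780 = 123800 N·m; T_B = 98220 N·m.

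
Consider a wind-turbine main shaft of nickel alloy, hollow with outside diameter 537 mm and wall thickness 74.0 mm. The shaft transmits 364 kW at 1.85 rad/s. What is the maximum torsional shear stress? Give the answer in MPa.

8.93 MPa

ω = 1.85 rad/s, so T = P/ω = 364×10³ / 1.850 = 196800 N·m.
J = π(d_o⁴ − d_i⁴)/32 = π(0.537⁴ − 0.389⁴)/32 = 5.916×10^-3 m⁴.
τ_max = T·r/J = 196800 × 0.269 / 5.916×10^-3 = 8.930×10^6 Pa.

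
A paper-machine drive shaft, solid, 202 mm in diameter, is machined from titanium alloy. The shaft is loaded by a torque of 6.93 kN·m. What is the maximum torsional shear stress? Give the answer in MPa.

J = πd⁴/32 = π(0.202)⁴/32 = 1.635×10^-4 m⁴.
τ_max = T·r/J = 6930 × 0.101 / 1.635×10^-4 = 4.282×10^6 Pa.

4.28 MPa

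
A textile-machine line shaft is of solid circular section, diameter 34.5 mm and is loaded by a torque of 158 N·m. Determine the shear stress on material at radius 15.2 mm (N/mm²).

J = πd⁴/32 = π(0.0345)⁴/32 = 1.391×10^-7 m⁴.
Shear stress varies linearly with radius: τ = T·r/J = 158.0 × 0.0152 / 1.391×10^-7 = 1.727×10^7 Pa.

17.3 N/mm²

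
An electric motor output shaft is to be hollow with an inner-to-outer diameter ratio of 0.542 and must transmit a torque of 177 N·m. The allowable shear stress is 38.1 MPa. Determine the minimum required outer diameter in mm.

For a hollow shaft with d_i/d_o = 0.542: τ_max = 16T/(π d_o³ (1−k⁴)), so d_o = [16T/(π τ_allow (1−k⁴))]^(1/3) = [16·177.0/(π·3.81×10^7·0.9137)]^(1/3) = 0.02958 m.

29.6 mm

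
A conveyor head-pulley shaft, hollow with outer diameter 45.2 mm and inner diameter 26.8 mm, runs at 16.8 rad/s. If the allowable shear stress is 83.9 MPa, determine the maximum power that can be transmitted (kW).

22.4 kW

J = π(d_o⁴ − d_i⁴)/32 = π(0.0452⁴ − 0.0268⁴)/32 = 3.591×10^-7 m⁴.
T_max = τ_allow·J/r = 8.39×10^7 × 3.591×10^-7 / 0.0226 = 1333 N·m.
ω = 16.8 rad/s, so P_max = T_max·ω = 2.240×10^4 W.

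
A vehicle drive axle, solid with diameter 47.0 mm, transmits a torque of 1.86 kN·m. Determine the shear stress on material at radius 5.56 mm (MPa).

21.6 MPa

J = πd⁴/32 = π(0.0470)⁴/32 = 4.791×10^-7 m⁴.
Shear stress varies linearly with radius: τ = T·r/J = 1860 × 0.00556 / 4.791×10^-7 = 2.159×10^7 Pa.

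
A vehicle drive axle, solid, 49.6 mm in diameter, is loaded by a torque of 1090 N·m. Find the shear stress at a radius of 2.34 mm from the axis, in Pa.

4.29e6 Pa

J = πd⁴/32 = π(0.0496)⁴/32 = 5.942×10^-7 m⁴.
Shear stress varies linearly with radius: τ = T·r/J = 1090 × 0.00234 / 5.942×10^-7 = 4.293×10^6 Pa.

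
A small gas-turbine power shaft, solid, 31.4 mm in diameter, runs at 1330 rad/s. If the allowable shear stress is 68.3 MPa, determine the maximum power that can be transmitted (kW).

552 kW

J = πd⁴/32 = π(0.0314)⁴/32 = 9.544×10^-8 m⁴.
T_max = τ_allow·J/r = 6.83×10^7 × 9.544×10^-8 / 0.0157 = 415.2 N·m.
ω = 1330 rad/s, so P_max = T_max·ω = 5.522×10^5 W.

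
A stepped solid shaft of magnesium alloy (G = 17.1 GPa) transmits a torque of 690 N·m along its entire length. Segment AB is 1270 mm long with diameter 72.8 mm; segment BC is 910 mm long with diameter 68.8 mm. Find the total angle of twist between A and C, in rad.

J_AB = π(0.0728)⁴/32 = 2.76×10^-6 m⁴; J_BC = π(0.0688)⁴/32 = 2.20×10^-6 m⁴.
θ = (T/G)·Σ L_i/J_i = (690.0/17.1×10⁹)·(1.27/2.76×10^-6 + 0.910/2.20×10^-6) = 0.03528 rad.

0.0353 rad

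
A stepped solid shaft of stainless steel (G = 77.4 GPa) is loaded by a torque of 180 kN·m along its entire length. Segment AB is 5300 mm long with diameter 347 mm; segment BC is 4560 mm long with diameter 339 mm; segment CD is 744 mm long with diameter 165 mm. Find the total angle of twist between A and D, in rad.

0.0406 rad

J_AB = π(0.347)⁴/32 = 1.42×10^-3 m⁴; J_BC = π(0.339)⁴/32 = 1.30×10^-3 m⁴; J_CD = π(0.165)⁴/32 = 7.28×10^-5 m⁴.
θ = (T/G)·Σ L_i/J_i = (180000/77.4×10⁹)·(5.30/1.42×10^-3 + 4.56/1.30×10^-3 + 0.744/7.28×10^-5) = 0.04062 rad.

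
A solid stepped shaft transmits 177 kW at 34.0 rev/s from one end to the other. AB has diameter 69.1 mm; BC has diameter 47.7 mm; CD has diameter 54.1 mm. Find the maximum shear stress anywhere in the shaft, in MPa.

38.9 MPa

ω = 2π·34.0 = 213.6 rad/s, so T = P/ω = 177×10³ / 213.6 = 828.5 N·m.
Under the same torque, τ_max = 16T/(πd³) is largest where d is smallest — segment BC (d = 47.7 mm).
τ_max = 16·828.5/(π·(0.0477)³) = 3.888×10^7 Pa.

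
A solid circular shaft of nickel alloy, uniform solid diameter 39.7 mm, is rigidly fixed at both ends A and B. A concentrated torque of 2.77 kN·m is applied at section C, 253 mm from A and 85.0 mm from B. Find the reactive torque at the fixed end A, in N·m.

With uniform GJ and both ends fixed, compatibility θ_AC = θ_CB gives T_A·a = T_B·b, together with T_A + T_B = T₀.
T_A = T₀·b/(a+b) = 2770·85.0/338.0 = 696.6 N·m; T_B = 2073 N·m.

697 N·m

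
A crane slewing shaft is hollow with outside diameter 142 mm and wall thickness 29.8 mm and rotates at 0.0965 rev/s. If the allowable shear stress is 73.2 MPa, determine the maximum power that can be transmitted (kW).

J = π(d_o⁴ − d_i⁴)/32 = π(0.142⁴ − 0.0824⁴)/32 = 3.539×10^-5 m⁴.
T_max = τ_allow·J/r = 7.32×10^7 × 3.539×10^-5 / 0.0710 = 36490 N·m.
ω = 2π·0.0965 = 0.6063 rad/s, so P_max = T_max·ω = 2.212×10^4 W.

22.1 kW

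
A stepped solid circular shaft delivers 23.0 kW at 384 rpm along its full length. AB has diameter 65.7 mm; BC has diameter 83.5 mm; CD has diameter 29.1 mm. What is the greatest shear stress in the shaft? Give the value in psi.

ω = 2π·384/60 = 40.21 rad/s, so T = P/ω = 23.0×10³ / 40.21 = 572.0 N·m.
Under the same torque, τ_max = 16T/(πd³) is largest where d is smallest — segment CD (d = 29.1 mm).
τ_max = 16·572.0/(π·(0.0291)³) = 1.182×10^8 Pa.

17100 psi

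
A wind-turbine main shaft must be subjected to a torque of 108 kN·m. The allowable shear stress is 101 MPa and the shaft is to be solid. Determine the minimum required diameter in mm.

176 mm

For a solid shaft τ_max = 16T/(πd³), so d = (16T/(π τ_allow))^(1/3) = (16·108000/(π·1.01×10^8))^(1/3) = 0.1759 m.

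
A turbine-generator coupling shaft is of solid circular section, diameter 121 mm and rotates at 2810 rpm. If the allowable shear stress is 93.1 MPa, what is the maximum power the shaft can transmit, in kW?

9530 kW

J = πd⁴/32 = π(0.121)⁴/32 = 2.104×10^-5 m⁴.
T_max = τ_allow·J/r = 9.31×10^7 × 2.104×10^-5 / 0.0605 = 32380 N·m.
ω = 2π·2810/60 = 294.3 rad/s, so P_max = T_max·ω = 9.530×10^6 W.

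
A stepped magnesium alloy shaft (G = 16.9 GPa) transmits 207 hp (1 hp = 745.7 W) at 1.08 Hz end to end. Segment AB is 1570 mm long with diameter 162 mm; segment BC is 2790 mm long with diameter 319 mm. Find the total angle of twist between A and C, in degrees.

ω = 2π·1.08 = 6.786 rad/s, so T = P/ω = 207×745.7 / 6.786 = 22750 N·m.
J_AB = π(0.162)⁴/32 = 6.76×10^-5 m⁴; J_BC = π(0.319)⁴/32 = 1.02×10^-3 m⁴.
θ = (T/G)·Σ L_i/J_i = (22750/16.9×10⁹)·(1.57/6.76×10^-5 + 2.79/1.02×10^-3) = 0.03495 rad.

2.00°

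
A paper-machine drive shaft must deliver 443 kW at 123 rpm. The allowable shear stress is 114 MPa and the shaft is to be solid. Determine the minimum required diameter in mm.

115 mm

ω = 2π·123/60 = 12.88 rad/s, so T = P/ω = 443×10³ / 12.88 = 34390 N·m.
For a solid shaft τ_max = 16T/(πd³), so d = (16T/(π τ_allow))^(1/3) = (16·34390/(π·1.14×10^8))^(1/3) = 0.1154 m.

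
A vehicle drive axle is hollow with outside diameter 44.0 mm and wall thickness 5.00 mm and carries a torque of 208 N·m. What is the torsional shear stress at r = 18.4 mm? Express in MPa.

16.2 MPa

J = π(d_o⁴ − d_i⁴)/32 = π(0.0440⁴ − 0.0340⁴)/32 = 2.368×10^-7 m⁴.
Shear stress varies linearly with radius: τ = T·r/J = 208.0 × 0.0184 / 2.368×10^-7 = 1.616×10^7 Pa.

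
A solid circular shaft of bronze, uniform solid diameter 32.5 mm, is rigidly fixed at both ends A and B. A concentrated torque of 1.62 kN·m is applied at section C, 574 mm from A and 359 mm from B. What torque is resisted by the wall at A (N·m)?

With uniform GJ and both ends fixed, compatibility θ_AC = θ_CB gives T_A·a = T_B·b, together with T_A + T_B = T₀.
T_A = T₀·b/(a+b) = 1620·359/933.0 = 623.3 N·m; T_B = 996.7 N·m.

623 N·m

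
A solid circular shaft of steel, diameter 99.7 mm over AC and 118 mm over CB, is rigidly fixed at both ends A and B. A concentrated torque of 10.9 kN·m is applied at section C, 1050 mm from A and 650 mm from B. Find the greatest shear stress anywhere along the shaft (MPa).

Compatibility: T_A·a/J_AC = T_B·b/J_CB with T_A + T_B = T₀.
J_AC = 9.70×10^-6 m⁴, J_CB = 1.90×10^-5 m⁴, so T_A = T₀·(J_AC/a)/((J_AC/a)+(J_CB/b)) = 2614 N·m, T_B = 8286 N·m.
τ in each portion: τ_AC = 1.34×10^7 Pa, τ_CB = 2.57×10^7 Pa; maximum is in CB.
τ_max = T_CB·r/J = 8286·0.0590/1.90×10^-5 = 2.568×10^7 Pa.

25.7 MPa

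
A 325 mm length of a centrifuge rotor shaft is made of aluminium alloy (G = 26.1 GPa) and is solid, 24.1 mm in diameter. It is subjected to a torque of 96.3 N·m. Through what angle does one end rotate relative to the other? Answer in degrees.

2.07°

J = πd⁴/32 = π(0.0241)⁴/32 = 3.312×10^-8 m⁴.
θ = T·L/(G·J) = 96.30 × 0.325 / (26.1×10⁹ × 3.312×10^-8) = 0.03621 rad.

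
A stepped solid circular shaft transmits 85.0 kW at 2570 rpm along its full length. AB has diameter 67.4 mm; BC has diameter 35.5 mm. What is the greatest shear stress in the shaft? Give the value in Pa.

3.60e7 Pa

ω = 2π·2570/60 = 269.1 rad/s, so T = P/ω = 85.0×10³ / 269.1 = 315.8 N·m.
Under the same torque, τ_max = 16T/(πd³) is largest where d is smallest — segment BC (d = 35.5 mm).
τ_max = 16·315.8/(π·(0.0355)³) = 3.595×10^7 Pa.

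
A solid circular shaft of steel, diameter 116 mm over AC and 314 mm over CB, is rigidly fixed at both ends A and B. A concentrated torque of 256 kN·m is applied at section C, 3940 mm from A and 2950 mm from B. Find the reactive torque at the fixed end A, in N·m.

3520 N·m

Compatibility: T_A·a/J_AC = T_B·b/J_CB with T_A + T_B = T₀.
J_AC = 1.78×10^-5 m⁴, J_CB = 9.54×10^-4 m⁴, so T_A = T₀·(J_AC/a)/((J_AC/a)+(J_CB/b)) = 3521 N·m, T_B = 252500 N·m.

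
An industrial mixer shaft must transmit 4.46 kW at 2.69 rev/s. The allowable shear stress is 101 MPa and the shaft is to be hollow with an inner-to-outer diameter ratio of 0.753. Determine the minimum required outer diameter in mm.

ω = 2π·2.69 = 16.90 rad/s, so T = P/ω = 4.46×10³ / 16.90 = 263.9 N·m.
For a hollow shaft with d_i/d_o = 0.753: τ_max = 16T/(π d_o³ (1−k⁴)), so d_o = [16T/(π τ_allow (1−k⁴))]^(1/3) = [16·263.9/(π·1.01×10^8·0.6785)]^(1/3) = 0.02697 m.

27.0 mm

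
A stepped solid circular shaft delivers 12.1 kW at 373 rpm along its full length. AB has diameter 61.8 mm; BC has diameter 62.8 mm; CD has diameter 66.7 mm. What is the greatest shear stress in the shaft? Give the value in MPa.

ω = 2π·373/60 = 39.06 rad/s, so T = P/ω = 12.1×10³ / 39.06 = 309.8 N·m.
Under the same torque, τ_max = 16T/(πd³) is largest where d is smallest — segment AB (d = 61.8 mm).
τ_max = 16·309.8/(π·(0.0618)³) = 6.684×10^6 Pa.

6.68 MPa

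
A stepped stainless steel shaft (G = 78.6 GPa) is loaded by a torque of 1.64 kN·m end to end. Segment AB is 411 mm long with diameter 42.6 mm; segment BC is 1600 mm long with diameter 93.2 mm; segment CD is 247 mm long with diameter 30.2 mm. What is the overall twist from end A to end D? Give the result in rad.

J_AB = π(0.0426)⁴/32 = 3.23×10^-7 m⁴; J_BC = π(0.0932)⁴/32 = 7.41×10^-6 m⁴; J_CD = π(0.0302)⁴/32 = 8.17×10^-8 m⁴.
θ = (T/G)·Σ L_i/J_i = (1640/78.6×10⁹)·(0.411/3.23×10^-7 + 1.60/7.41×10^-6 + 0.247/8.17×10^-8) = 0.09414 rad.

0.0941 rad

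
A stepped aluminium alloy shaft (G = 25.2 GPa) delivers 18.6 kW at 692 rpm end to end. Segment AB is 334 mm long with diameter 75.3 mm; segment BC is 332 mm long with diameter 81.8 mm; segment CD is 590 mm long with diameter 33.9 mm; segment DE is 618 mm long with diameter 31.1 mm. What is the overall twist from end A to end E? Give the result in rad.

0.117 rad

ω = 2π·692/60 = 72.47 rad/s, so T = P/ω = 18.6×10³ / 72.47 = 256.7 N·m.
J_AB = π(0.0753)⁴/32 = 3.16×10^-6 m⁴; J_BC = π(0.0818)⁴/32 = 4.40×10^-6 m⁴; J_CD = π(0.0339)⁴/32 = 1.30×10^-7 m⁴; J_DE = π(0.0311)⁴/32 = 9.18×10^-8 m⁴.
θ = (T/G)·Σ L_i/J_i = (256.7/25.2×10⁹)·(0.334/3.16×10^-6 + 0.332/4.40×10^-6 + 0.590/1.30×10^-7 + 0.618/9.18×10^-8) = 0.1167 rad.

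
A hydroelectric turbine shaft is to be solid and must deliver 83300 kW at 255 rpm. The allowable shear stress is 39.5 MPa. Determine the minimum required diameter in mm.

ω = 2π·255/60 = 26.70 rad/s, so T = P/ω = 83300×10³ / 26.70 = 3.119e6 N·m.
For a solid shaft τ_max = 16T/(πd³), so d = (16T/(π τ_allow))^(1/3) = (16·3.119e6/(π·3.95×10^7))^(1/3) = 0.7382 m.

738 mm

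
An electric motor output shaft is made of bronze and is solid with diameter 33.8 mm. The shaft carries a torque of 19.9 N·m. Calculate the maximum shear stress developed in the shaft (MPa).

2.62 MPa

J = πd⁴/32 = π(0.0338)⁴/32 = 1.281×10^-7 m⁴.
τ_max = T·r/J = 19.90 × 0.0169 / 1.281×10^-7 = 2.625×10^6 Pa.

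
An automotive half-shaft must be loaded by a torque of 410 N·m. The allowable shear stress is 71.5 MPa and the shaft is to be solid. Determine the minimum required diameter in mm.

30.8 mm

For a solid shaft τ_max = 16T/(πd³), so d = (16T/(π τ_allow))^(1/3) = (16·410.0/(π·7.15×10^7))^(1/3) = 0.03080 m.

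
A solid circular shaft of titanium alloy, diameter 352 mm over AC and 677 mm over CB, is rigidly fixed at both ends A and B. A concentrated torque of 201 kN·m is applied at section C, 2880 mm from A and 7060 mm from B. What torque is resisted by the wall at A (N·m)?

Compatibility: T_A·a/J_AC = T_B·b/J_CB with T_A + T_B = T₀.
J_AC = 1.51×10^-3 m⁴, J_CB = 0.0206 m⁴, so T_A = T₀·(J_AC/a)/((J_AC/a)+(J_CB/b)) = 30540 N·m, T_B = 170500 N·m.

30500 N·m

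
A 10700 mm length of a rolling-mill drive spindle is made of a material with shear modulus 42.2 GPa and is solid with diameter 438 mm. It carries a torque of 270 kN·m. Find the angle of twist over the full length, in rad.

0.0189 rad

J = πd⁴/32 = π(0.438)⁴/32 = 3.613×10^-3 m⁴.
θ = T·L/(G·J) = 270000 × 10.7 / (42.2×10⁹ × 3.613×10^-3) = 0.01895 rad.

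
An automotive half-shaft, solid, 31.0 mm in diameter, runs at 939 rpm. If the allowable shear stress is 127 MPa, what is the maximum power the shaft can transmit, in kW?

J = πd⁴/32 = π(0.0310)⁴/32 = 9.067×10^-8 m⁴.
T_max = τ_allow·J/r = 1.27×10^8 × 9.067×10^-8 / 0.0155 = 742.9 N·m.
ω = 2π·939/60 = 98.33 rad/s, so P_max = T_max·ω = 7.305×10^4 W.

73.0 kW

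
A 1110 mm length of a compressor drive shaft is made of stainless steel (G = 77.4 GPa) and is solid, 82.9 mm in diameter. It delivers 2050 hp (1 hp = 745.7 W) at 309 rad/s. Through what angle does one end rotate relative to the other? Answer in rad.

ω = 309 rad/s, so T = P/ω = 2050×745.7 / 309.0 = 4947 N·m.
J = πd⁴/32 = π(0.0829)⁴/32 = 4.637×10^-6 m⁴.
θ = T·L/(G·J) = 4947 × 1.11 / (77.4×10⁹ × 4.637×10^-6) = 0.01530 rad.

0.0153 rad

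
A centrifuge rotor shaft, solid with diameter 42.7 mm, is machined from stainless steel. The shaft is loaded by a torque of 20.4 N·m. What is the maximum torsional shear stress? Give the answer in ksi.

J = πd⁴/32 = π(0.0427)⁴/32 = 3.264×10^-7 m⁴.
τ_max = T·r/J = 20.40 × 0.0214 / 3.264×10^-7 = 1.334×10^6 Pa.

0.194 ksi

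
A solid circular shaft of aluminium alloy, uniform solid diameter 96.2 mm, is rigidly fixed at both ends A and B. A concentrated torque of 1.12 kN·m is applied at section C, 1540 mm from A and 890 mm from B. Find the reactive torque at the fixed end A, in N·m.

410 N·m

With uniform GJ and both ends fixed, compatibility θ_AC = θ_CB gives T_A·a = T_B·b, together with T_A + T_B = T₀.
T_A = T₀·b/(a+b) = 1120·890/2430 = 410.2 N·m; T_B = 709.8 N·m.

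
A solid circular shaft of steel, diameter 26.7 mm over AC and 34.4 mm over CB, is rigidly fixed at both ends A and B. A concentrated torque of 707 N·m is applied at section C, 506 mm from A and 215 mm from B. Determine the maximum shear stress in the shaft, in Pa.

7.66e7 Pa

Compatibility: T_A·a/J_AC = T_B·b/J_CB with T_A + T_B = T₀.
J_AC = 4.99×10^-8 m⁴, J_CB = 1.37×10^-7 m⁴, so T_A = T₀·(J_AC/a)/((J_AC/a)+(J_CB/b)) = 94.46 N·m, T_B = 612.5 N·m.
τ in each portion: τ_AC = 2.53×10^7 Pa, τ_CB = 7.66×10^7 Pa; maximum is in CB.
τ_max = T_CB·r/J = 612.5·0.0172/1.37×10^-7 = 7.664×10^7 Pa.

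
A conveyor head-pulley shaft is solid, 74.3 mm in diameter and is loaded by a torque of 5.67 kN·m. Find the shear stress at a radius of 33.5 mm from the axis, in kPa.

J = πd⁴/32 = π(0.0743)⁴/32 = 2.992×10^-6 m⁴.
Shear stress varies linearly with radius: τ = T·r/J = 5670 × 0.0335 / 2.992×10^-6 = 6.349×10^7 Pa.

63500 kPa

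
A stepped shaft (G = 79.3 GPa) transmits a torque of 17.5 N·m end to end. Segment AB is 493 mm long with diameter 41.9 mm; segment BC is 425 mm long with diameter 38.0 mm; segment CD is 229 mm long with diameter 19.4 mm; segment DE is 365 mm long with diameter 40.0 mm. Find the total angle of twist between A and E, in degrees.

J_AB = π(0.0419)⁴/32 = 3.03×10^-7 m⁴; J_BC = π(0.0380)⁴/32 = 2.05×10^-7 m⁴; J_CD = π(0.0194)⁴/32 = 1.39×10^-8 m⁴; J_DE = π(0.0400)⁴/32 = 2.51×10^-7 m⁴.
θ = (T/G)·Σ L_i/J_i = (17.50/79.3×10⁹)·(0.493/3.03×10^-7 + 0.425/2.05×10^-7 + 0.229/1.39×10^-8 + 0.365/2.51×10^-7) = 4.772×10^-3 rad.

0.273°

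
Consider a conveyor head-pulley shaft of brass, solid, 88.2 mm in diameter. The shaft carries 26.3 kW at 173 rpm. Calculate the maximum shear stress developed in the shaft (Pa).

1.08e7 Pa

ω = 2π·173/60 = 18.12 rad/s, so T = P/ω = 26.3×10³ / 18.12 = 1452 N·m.
J = πd⁴/32 = π(0.0882)⁴/32 = 5.941×10^-6 m⁴.
τ_max = T·r/J = 1452 × 0.0441 / 5.941×10^-6 = 1.078×10^7 Pa.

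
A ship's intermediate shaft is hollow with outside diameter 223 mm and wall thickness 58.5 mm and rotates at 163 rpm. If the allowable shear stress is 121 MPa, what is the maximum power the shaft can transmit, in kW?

J = π(d_o⁴ − d_i⁴)/32 = π(0.223⁴ − 0.106⁴)/32 = 2.304×10^-4 m⁴.
T_max = τ_allow·J/r = 1.21×10^8 × 2.304×10^-4 / 0.112 = 250000 N·m.
ω = 2π·163/60 = 17.07 rad/s, so P_max = T_max·ω = 4.268×10^6 W.

4270 kW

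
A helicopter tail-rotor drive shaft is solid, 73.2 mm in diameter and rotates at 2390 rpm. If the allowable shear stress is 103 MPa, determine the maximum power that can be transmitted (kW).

J = πd⁴/32 = π(0.0732)⁴/32 = 2.819×10^-6 m⁴.
T_max = τ_allow·J/r = 1.03×10^8 × 2.819×10^-6 / 0.0366 = 7932 N·m.
ω = 2π·2390/60 = 250.3 rad/s, so P_max = T_max·ω = 1.985×10^6 W.

1990 kW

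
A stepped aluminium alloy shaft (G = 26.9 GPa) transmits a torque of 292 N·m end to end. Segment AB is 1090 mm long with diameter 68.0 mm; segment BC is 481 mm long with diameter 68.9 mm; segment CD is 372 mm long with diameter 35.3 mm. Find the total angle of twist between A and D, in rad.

J_AB = π(0.0680)⁴/32 = 2.10×10^-6 m⁴; J_BC = π(0.0689)⁴/32 = 2.21×10^-6 m⁴; J_CD = π(0.0353)⁴/32 = 1.52×10^-7 m⁴.
θ = (T/G)·Σ L_i/J_i = (292.0/26.9×10⁹)·(1.09/2.10×10^-6 + 0.481/2.21×10^-6 + 0.372/1.52×10^-7) = 0.03449 rad.

0.0345 rad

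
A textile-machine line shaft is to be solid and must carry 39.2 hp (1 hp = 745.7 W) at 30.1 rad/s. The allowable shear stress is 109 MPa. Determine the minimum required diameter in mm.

ω = 30.1 rad/s, so T = P/ω = 39.2×745.7 / 30.10 = 971.1 N·m.
For a solid shaft τ_max = 16T/(πd³), so d = (16T/(π τ_allow))^(1/3) = (16·971.1/(π·1.09×10^8))^(1/3) = 0.03567 m.

35.7 mm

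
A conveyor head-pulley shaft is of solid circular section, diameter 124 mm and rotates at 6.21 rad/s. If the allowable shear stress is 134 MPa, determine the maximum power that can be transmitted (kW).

312 kW

J = πd⁴/32 = π(0.124)⁴/32 = 2.321×10^-5 m⁴.
T_max = τ_allow·J/r = 1.34×10^8 × 2.321×10^-5 / 0.0620 = 50160 N·m.
ω = 6.21 rad/s, so P_max = T_max·ω = 3.115×10^5 W.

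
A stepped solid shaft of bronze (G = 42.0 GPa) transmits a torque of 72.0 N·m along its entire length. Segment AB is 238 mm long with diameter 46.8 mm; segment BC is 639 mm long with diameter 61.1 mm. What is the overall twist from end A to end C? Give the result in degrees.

0.0955°

J_AB = π(0.0468)⁴/32 = 4.71×10^-7 m⁴; J_BC = π(0.0611)⁴/32 = 1.37×10^-6 m⁴.
θ = (T/G)·Σ L_i/J_i = (72.00/42.0×10⁹)·(0.238/4.71×10^-7 + 0.639/1.37×10^-6) = 1.667×10^-3 rad.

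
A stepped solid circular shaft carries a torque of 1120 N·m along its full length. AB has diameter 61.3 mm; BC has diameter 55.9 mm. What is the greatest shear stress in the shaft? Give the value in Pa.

Under the same torque, τ_max = 16T/(πd³) is largest where d is smallest — segment BC (d = 55.9 mm).
τ_max = 16·1120/(π·(0.0559)³) = 3.266×10^7 Pa.

3.27e7 Pa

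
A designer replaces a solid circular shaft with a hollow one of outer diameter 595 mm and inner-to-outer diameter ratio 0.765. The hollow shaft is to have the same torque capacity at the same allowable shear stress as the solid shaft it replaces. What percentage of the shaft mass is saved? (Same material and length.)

45.1 %

Equal τ_max and T ⇒ the solid shaft needs d_s³ = d_o³(1−k⁴), so d_s = 595·(1−0.765⁴)^(1/3) = 517.4 mm.
Area ratio A_h/A_s = d_o²(1−k²)/d_s² = (1−k²)/(1−k⁴)^(2/3) = 0.5485.
Mass saving = 1 − 0.5485 = 45.1 %.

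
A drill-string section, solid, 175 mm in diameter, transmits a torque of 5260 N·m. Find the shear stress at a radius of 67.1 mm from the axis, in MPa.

J = πd⁴/32 = π(0.175)⁴/32 = 9.208×10^-5 m⁴.
Shear stress varies linearly with radius: τ = T·r/J = 5260 × 0.0671 / 9.208×10^-5 = 3.833×10^6 Pa.

3.83 MPa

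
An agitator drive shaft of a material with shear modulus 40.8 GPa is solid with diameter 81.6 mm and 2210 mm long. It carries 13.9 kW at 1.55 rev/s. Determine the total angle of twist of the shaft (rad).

0.0178 rad

ω = 2π·1.55 = 9.739 rad/s, so T = P/ω = 13.9×10³ / 9.739 = 1427 N·m.
J = πd⁴/32 = π(0.0816)⁴/32 = 4.353×10^-6 m⁴.
θ = T·L/(G·J) = 1427 × 2.21 / (40.8×10⁹ × 4.353×10^-6) = 0.01776 rad.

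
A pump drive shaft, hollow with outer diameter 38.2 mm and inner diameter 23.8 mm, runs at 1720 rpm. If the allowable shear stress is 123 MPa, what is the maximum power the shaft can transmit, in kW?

206 kW

J = π(d_o⁴ − d_i⁴)/32 = π(0.0382⁴ − 0.0238⁴)/32 = 1.776×10^-7 m⁴.
T_max = τ_allow·J/r = 1.23×10^8 × 1.776×10^-7 / 0.0191 = 1143 N·m.
ω = 2π·1720/60 = 180.1 rad/s, so P_max = T_max·ω = 2.059×10^5 W.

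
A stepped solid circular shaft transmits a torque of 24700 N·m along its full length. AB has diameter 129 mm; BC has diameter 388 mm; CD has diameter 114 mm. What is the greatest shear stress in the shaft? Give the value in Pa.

Under the same torque, τ_max = 16T/(πd³) is largest where d is smallest — segment CD (d = 114 mm).
τ_max = 16·24700/(π·(0.114)³) = 8.491×10^7 Pa.

8.49e7 Pa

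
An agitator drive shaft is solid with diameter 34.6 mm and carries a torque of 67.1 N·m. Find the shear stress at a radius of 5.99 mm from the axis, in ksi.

0.414 ksi

J = πd⁴/32 = π(0.0346)⁴/32 = 1.407×10^-7 m⁴.
Shear stress varies linearly with radius: τ = T·r/J = 67.10 × 0.00599 / 1.407×10^-7 = 2.857×10^6 Pa.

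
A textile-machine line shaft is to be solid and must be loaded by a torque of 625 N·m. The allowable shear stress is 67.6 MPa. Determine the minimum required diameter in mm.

For a solid shaft τ_max = 16T/(πd³), so d = (16T/(π τ_allow))^(1/3) = (16·625.0/(π·6.76×10^7))^(1/3) = 0.03611 m.

36.1 mm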